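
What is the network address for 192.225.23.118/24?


IP:   11000000.11100001.00010111.01110110
Mask: 11111111.11111111.11111111.00000000
AND operation:
Net:  11000000.11100001.00010111.00000000
Network: 192.225.23.0/24


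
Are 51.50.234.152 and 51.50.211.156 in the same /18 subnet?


Mask: 255.255.192.0
51.50.234.152 AND mask = 51.50.192.0
51.50.211.156 AND mask = 51.50.192.0
Yes, same subnet (51.50.192.0)


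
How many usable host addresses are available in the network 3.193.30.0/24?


Host bits = 32 - 24 = 8
Total addresses = 2^8 = 256
Usable = total - 2 (network and broadcast)
Usable hosts: 254


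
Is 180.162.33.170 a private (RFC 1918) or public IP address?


RFC 1918 private ranges:
  10.0.0.0/8 (10.0.0.0 - 10.255.255.255)
  172.16.0.0/12 (172.16.0.0 - 172.31.255.255)
  192.168.0.0/16 (192.168.0.0 - 192.168.255.255)
Public (not in any RFC 1918 range)


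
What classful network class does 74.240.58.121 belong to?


First octet: 74
Binary: 01001010
0xxxxxxx -> Class A (1-126)
Class A, default mask 255.0.0.0 (/8)


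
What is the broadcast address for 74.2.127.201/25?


Network: 74.2.127.128/25
Host bits = 7
Set all host bits to 1:
Broadcast: 74.2.127.255


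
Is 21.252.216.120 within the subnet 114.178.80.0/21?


Subnet network: 114.178.80.0
Test IP AND mask: 21.252.216.0
No, 21.252.216.120 is not in 114.178.80.0/21


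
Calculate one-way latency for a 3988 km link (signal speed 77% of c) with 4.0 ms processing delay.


Speed = 0.77 * 3e5 km/s = 231000 km/s
Propagation delay = 3988 / 231000 = 0.0173 s = 17.2641 ms
Processing delay = 4.0 ms
Total one-way latency = 21.2641 ms


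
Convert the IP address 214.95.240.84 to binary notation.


214 = 11010110
95 = 01011111
240 = 11110000
84 = 01010100
Binary: 11010110.01011111.11110000.01010100


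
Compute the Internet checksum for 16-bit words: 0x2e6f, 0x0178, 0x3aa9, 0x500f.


Sum all words (with carry folding):
+ 0x2e6f = 0x2e6f
+ 0x0178 = 0x2fe7
+ 0x3aa9 = 0x6a90
+ 0x500f = 0xba9f
One's complement: ~0xba9f
Checksum = 0x4560


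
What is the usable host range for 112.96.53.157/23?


Network: 112.96.52.0
Broadcast: 112.96.53.255
First usable = network + 1
Last usable = broadcast - 1
Range: 112.96.52.1 to 112.96.53.254


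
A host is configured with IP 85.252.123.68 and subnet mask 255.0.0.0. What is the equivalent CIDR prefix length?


Binary: 11111111.00000000.00000000.00000000
Count leading 1s
Prefix: /8


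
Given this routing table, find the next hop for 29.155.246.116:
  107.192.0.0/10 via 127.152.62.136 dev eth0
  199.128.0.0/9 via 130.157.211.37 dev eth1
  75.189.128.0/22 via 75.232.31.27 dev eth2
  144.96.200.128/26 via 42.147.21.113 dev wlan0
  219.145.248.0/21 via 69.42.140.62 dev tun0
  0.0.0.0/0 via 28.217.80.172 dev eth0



Longest prefix match for 29.155.246.116:
  /10 107.192.0.0: no
  /9 199.128.0.0: no
  /22 75.189.128.0: no
  /26 144.96.200.128: no
  /21 219.145.248.0: no
  /0 0.0.0.0: MATCH
Selected: next-hop 28.217.80.172 via eth0 (matched /0)


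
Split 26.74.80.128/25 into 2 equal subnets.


New prefix = 25 + 1 = 26
Each subnet has 64 addresses
  26.74.80.128/26
  26.74.80.192/26
Subnets: 26.74.80.128/26, 26.74.80.192/26


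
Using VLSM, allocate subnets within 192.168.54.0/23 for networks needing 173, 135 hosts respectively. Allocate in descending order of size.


173 hosts -> /24 (254 usable): 192.168.54.0/24
135 hosts -> /24 (254 usable): 192.168.55.0/24
Allocation: 192.168.54.0/24 (173 hosts, 254 usable); 192.168.55.0/24 (135 hosts, 254 usable)


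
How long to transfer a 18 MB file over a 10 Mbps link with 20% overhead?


Effective throughput = 10 * (1 - 20/100) = 8 Mbps
File size in Mb = 18 * 8 = 144 Mb
Time = 144 / 8
Time = 18 seconds


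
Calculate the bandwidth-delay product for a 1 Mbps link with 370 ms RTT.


BDP = bandwidth * RTT
= 1 Mbps * 370 ms
= 1 * 1e6 * 370 / 1000 bits
= 370000 bits
= 46250 bytes
= 45.166 KB
BDP = 370000 bits (46250 bytes)


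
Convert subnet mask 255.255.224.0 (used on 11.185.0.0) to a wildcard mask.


Subnet mask: 255.255.224.0
Wildcard = 255.255.255.255 - subnet mask
255 - 255 = 0
255 - 255 = 0
255 - 224 = 31
255 - 0 = 255
Wildcard: 0.0.31.255


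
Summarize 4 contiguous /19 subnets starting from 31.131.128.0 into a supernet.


Original prefix: /19
Number of subnets: 4 = 2^2
New prefix = 19 - 2 = 17
Supernet: 31.131.128.0/17


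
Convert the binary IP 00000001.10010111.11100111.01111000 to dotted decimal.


00000001 = 1
10010111 = 151
11100111 = 231
01111000 = 120
IP: 1.151.231.120


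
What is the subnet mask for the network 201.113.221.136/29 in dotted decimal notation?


/29 means 29 network bits, 3 host bits
Binary: 11111111111111111111111111111000
Mask: 255.255.255.248


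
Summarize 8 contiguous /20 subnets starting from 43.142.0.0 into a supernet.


Original prefix: /20
Number of subnets: 8 = 2^3
New prefix = 20 - 3 = 17
Supernet: 43.142.0.0/17


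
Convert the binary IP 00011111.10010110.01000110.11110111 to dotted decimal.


00011111 = 31
10010110 = 150
01000110 = 70
11110111 = 247
IP: 31.150.70.247


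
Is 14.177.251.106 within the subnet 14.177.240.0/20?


Subnet network: 14.177.240.0
Test IP AND mask: 14.177.240.0
Yes, 14.177.251.106 is in 14.177.240.0/20


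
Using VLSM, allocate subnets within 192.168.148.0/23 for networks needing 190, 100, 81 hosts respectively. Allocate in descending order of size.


190 hosts -> /24 (254 usable): 192.168.148.0/24
100 hosts -> /25 (126 usable): 192.168.149.0/25
81 hosts -> /25 (126 usable): 192.168.149.128/25
Allocation: 192.168.148.0/24 (190 hosts, 254 usable); 192.168.149.0/25 (100 hosts, 126 usable); 192.168.149.128/25 (81 hosts, 126 usable)


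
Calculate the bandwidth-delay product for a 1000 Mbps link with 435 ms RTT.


BDP = bandwidth * RTT
= 1000 Mbps * 435 ms
= 1000 * 1e6 * 435 / 1000 bits
= 435000000 bits
= 54375000 bytes
= 53100.5859 KB
BDP = 435000000 bits (54375000 bytes)


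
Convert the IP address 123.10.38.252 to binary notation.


123 = 01111011
10 = 00001010
38 = 00100110
252 = 11111100
Binary: 01111011.00001010.00100110.11111100


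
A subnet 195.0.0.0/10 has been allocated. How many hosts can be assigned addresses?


Host bits = 32 - 10 = 22
Total addresses = 2^22 = 4194304
Usable = total - 2 (network and broadcast)
Usable hosts: 4194302


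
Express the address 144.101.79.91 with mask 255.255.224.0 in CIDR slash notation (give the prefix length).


Binary: 11111111.11111111.11100000.00000000
Count leading 1s
Prefix: /19


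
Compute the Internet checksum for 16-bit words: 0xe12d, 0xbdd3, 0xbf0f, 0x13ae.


Sum all words (with carry folding):
+ 0xe12d = 0xe12d
+ 0xbdd3 = 0x9f01
+ 0xbf0f = 0x5e11
+ 0x13ae = 0x71bf
One's complement: ~0x71bf
Checksum = 0x8e40


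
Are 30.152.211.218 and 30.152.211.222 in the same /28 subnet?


Mask: 255.255.255.240
30.152.211.218 AND mask = 30.152.211.208
30.152.211.222 AND mask = 30.152.211.208
Yes, same subnet (30.152.211.208)


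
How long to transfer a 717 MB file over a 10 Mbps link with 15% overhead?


Effective throughput = 10 * (1 - 15/100) = 8.5 Mbps
File size in Mb = 717 * 8 = 5736 Mb
Time = 5736 / 8.5
Time = 674.8235 seconds


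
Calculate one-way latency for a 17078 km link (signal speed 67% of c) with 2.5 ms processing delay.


Speed = 0.67 * 3e5 km/s = 201000 km/s
Propagation delay = 17078 / 201000 = 0.085 s = 84.9652 ms
Processing delay = 2.5 ms
Total one-way latency = 87.4652 ms


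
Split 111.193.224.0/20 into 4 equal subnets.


New prefix = 20 + 2 = 22
Each subnet has 1024 addresses
  111.193.224.0/22
  111.193.228.0/22
  111.193.232.0/22
  111.193.236.0/22
Subnets: 111.193.224.0/22, 111.193.228.0/22, 111.193.232.0/22, 111.193.236.0/22


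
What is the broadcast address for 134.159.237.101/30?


Network: 134.159.237.100/30
Host bits = 2
Set all host bits to 1:
Broadcast: 134.159.237.103


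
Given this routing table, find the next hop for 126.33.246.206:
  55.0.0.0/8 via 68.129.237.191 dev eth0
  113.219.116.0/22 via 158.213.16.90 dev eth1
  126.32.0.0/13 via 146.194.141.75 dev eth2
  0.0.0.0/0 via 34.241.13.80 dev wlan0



Longest prefix match for 126.33.246.206:
  /8 55.0.0.0: no
  /22 113.219.116.0: no
  /13 126.32.0.0: MATCH
  /0 0.0.0.0: MATCH
Selected: next-hop 146.194.141.75 via eth2 (matched /13)


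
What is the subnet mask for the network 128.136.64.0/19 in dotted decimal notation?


/19 means 19 network bits, 13 host bits
Binary: 11111111111111111110000000000000
Mask: 255.255.224.0


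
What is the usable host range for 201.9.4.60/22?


Network: 201.9.4.0
Broadcast: 201.9.7.255
First usable = network + 1
Last usable = broadcast - 1
Range: 201.9.4.1 to 201.9.7.254


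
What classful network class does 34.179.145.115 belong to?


First octet: 34
Binary: 00100010
0xxxxxxx -> Class A (1-126)
Class A, default mask 255.0.0.0 (/8)


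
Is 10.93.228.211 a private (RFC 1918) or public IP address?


RFC 1918 private ranges:
  10.0.0.0/8 (10.0.0.0 - 10.255.255.255)
  172.16.0.0/12 (172.16.0.0 - 172.31.255.255)
  192.168.0.0/16 (192.168.0.0 - 192.168.255.255)
Private (in 10.0.0.0/8)


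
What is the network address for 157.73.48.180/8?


IP:   10011101.01001001.00110000.10110100
Mask: 11111111.00000000.00000000.00000000
AND operation:
Net:  10011101.00000000.00000000.00000000
Network: 157.0.0.0/8


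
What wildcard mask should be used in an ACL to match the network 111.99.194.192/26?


Subnet mask: 255.255.255.192
Wildcard = 255.255.255.255 - subnet mask
255 - 255 = 0
255 - 255 = 0
255 - 255 = 0
255 - 192 = 63
Wildcard: 0.0.0.63


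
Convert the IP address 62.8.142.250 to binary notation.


62 = 00111110
8 = 00001000
142 = 10001110
250 = 11111010
Binary: 00111110.00001000.10001110.11111010


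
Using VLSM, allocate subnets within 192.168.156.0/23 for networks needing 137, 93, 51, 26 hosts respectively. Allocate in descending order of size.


137 hosts -> /24 (254 usable): 192.168.156.0/24
93 hosts -> /25 (126 usable): 192.168.157.0/25
51 hosts -> /26 (62 usable): 192.168.157.128/26
26 hosts -> /27 (30 usable): 192.168.157.192/27
Allocation: 192.168.156.0/24 (137 hosts, 254 usable); 192.168.157.0/25 (93 hosts, 126 usable); 192.168.157.128/26 (51 hosts, 62 usable); 192.168.157.192/27 (26 hosts, 30 usable)


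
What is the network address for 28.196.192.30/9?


IP:   00011100.11000100.11000000.00011110
Mask: 11111111.10000000.00000000.00000000
AND operation:
Net:  00011100.10000000.00000000.00000000
Network: 28.128.0.0/9


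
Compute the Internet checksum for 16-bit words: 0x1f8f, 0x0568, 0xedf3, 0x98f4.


Sum all words (with carry folding):
+ 0x1f8f = 0x1f8f
+ 0x0568 = 0x24f7
+ 0xedf3 = 0x12eb
+ 0x98f4 = 0xabdf
One's complement: ~0xabdf
Checksum = 0x5420


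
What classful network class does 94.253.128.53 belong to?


First octet: 94
Binary: 01011110
0xxxxxxx -> Class A (1-126)
Class A, default mask 255.0.0.0 (/8)


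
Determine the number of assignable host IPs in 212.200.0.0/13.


Host bits = 32 - 13 = 19
Total addresses = 2^19 = 524288
Usable = total - 2 (network and broadcast)
Usable hosts: 524286


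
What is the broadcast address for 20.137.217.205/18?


Network: 20.137.192.0/18
Host bits = 14
Set all host bits to 1:
Broadcast: 20.137.255.255


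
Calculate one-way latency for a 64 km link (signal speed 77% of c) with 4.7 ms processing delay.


Speed = 0.77 * 3e5 km/s = 231000 km/s
Propagation delay = 64 / 231000 = 0.0003 s = 0.2771 ms
Processing delay = 4.7 ms
Total one-way latency = 4.9771 ms


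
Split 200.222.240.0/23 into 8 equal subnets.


New prefix = 23 + 3 = 26
Each subnet has 64 addresses
  200.222.240.0/26
  200.222.240.64/26
  200.222.240.128/26
  200.222.240.192/26
  200.222.241.0/26
  200.222.241.64/26
  200.222.241.128/26
  200.222.241.192/26
Subnets: 200.222.240.0/26, 200.222.240.64/26, 200.222.240.128/26, 200.222.240.192/26, 200.222.241.0/26, 200.222.241.64/26, 200.222.241.128/26, 200.222.241.192/26


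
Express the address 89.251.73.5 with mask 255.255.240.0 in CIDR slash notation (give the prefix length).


Binary: 11111111.11111111.11110000.00000000
Count leading 1s
Prefix: /20


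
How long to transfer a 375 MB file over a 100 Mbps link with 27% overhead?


Effective throughput = 100 * (1 - 27/100) = 73 Mbps
File size in Mb = 375 * 8 = 3000 Mb
Time = 3000 / 73
Time = 41.0959 seconds


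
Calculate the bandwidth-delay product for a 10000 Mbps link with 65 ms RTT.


BDP = bandwidth * RTT
= 10000 Mbps * 65 ms
= 10000 * 1e6 * 65 / 1000 bits
= 650000000 bits
= 81250000 bytes
= 79345.7031 KB
BDP = 650000000 bits (81250000 bytes)


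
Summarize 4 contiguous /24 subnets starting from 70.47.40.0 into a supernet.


Original prefix: /24
Number of subnets: 4 = 2^2
New prefix = 24 - 2 = 22
Supernet: 70.47.40.0/22


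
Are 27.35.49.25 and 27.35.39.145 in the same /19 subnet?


Mask: 255.255.224.0
27.35.49.25 AND mask = 27.35.32.0
27.35.39.145 AND mask = 27.35.32.0
Yes, same subnet (27.35.32.0)


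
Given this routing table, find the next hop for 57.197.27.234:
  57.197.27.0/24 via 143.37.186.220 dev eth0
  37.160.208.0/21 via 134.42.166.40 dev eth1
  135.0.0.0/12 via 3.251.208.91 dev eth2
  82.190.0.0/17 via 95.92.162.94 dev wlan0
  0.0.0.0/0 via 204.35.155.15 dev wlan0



Longest prefix match for 57.197.27.234:
  /24 57.197.27.0: MATCH
  /21 37.160.208.0: no
  /12 135.0.0.0: no
  /17 82.190.0.0: no
  /0 0.0.0.0: MATCH
Selected: next-hop 143.37.186.220 via eth0 (matched /24)


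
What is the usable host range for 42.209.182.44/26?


Network: 42.209.182.0
Broadcast: 42.209.182.63
First usable = network + 1
Last usable = broadcast - 1
Range: 42.209.182.1 to 42.209.182.62


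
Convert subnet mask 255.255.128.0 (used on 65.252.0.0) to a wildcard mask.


Subnet mask: 255.255.128.0
Wildcard = 255.255.255.255 - subnet mask
255 - 255 = 0
255 - 255 = 0
255 - 128 = 127
255 - 0 = 255
Wildcard: 0.0.127.255


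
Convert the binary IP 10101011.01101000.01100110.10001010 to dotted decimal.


10101011 = 171
01101000 = 104
01100110 = 102
10001010 = 138
IP: 171.104.102.138


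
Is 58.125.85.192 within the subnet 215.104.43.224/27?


Subnet network: 215.104.43.224
Test IP AND mask: 58.125.85.192
No, 58.125.85.192 is not in 215.104.43.224/27


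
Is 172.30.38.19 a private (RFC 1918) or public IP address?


RFC 1918 private ranges:
  10.0.0.0/8 (10.0.0.0 - 10.255.255.255)
  172.16.0.0/12 (172.16.0.0 - 172.31.255.255)
  192.168.0.0/16 (192.168.0.0 - 192.168.255.255)
Private (in 172.16.0.0/12)


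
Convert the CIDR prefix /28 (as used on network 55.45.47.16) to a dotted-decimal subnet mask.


/28 means 28 network bits, 4 host bits
Binary: 11111111111111111111111111110000
Mask: 255.255.255.240


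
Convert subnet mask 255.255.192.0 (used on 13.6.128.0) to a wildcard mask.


Subnet mask: 255.255.192.0
Wildcard = 255.255.255.255 - subnet mask
255 - 255 = 0
255 - 255 = 0
255 - 192 = 63
255 - 0 = 255
Wildcard: 0.0.63.255


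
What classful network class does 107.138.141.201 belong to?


First octet: 107
Binary: 01101011
0xxxxxxx -> Class A (1-126)
Class A, default mask 255.0.0.0 (/8)


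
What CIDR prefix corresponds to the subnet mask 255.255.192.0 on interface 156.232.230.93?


Binary: 11111111.11111111.11000000.00000000
Count leading 1s
Prefix: /18


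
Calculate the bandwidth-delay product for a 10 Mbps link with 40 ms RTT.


BDP = bandwidth * RTT
= 10 Mbps * 40 ms
= 10 * 1e6 * 40 / 1000 bits
= 400000 bits
= 50000 bytes
= 48.8281 KB
BDP = 400000 bits (50000 bytes)


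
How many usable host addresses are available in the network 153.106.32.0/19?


Host bits = 32 - 19 = 13
Total addresses = 2^13 = 8192
Usable = total - 2 (network and broadcast)
Usable hosts: 8190


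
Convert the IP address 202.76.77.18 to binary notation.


202 = 11001010
76 = 01001100
77 = 01001101
18 = 00010010
Binary: 11001010.01001100.01001101.00010010


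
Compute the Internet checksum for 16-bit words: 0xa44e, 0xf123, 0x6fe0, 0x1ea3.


Sum all words (with carry folding):
+ 0xa44e = 0xa44e
+ 0xf123 = 0x9572
+ 0x6fe0 = 0x0553
+ 0x1ea3 = 0x23f6
One's complement: ~0x23f6
Checksum = 0xdc09


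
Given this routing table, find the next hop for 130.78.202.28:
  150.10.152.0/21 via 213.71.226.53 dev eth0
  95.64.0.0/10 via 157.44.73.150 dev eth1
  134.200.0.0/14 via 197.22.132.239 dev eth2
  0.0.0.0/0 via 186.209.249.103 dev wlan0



Longest prefix match for 130.78.202.28:
  /21 150.10.152.0: no
  /10 95.64.0.0: no
  /14 134.200.0.0: no
  /0 0.0.0.0: MATCH
Selected: next-hop 186.209.249.103 via wlan0 (matched /0)


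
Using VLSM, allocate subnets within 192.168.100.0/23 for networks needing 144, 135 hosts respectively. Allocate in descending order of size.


144 hosts -> /24 (254 usable): 192.168.100.0/24
135 hosts -> /24 (254 usable): 192.168.101.0/24
Allocation: 192.168.100.0/24 (144 hosts, 254 usable); 192.168.101.0/24 (135 hosts, 254 usable)


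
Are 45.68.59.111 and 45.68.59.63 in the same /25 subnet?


Mask: 255.255.255.128
45.68.59.111 AND mask = 45.68.59.0
45.68.59.63 AND mask = 45.68.59.0
Yes, same subnet (45.68.59.0)


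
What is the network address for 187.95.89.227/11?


IP:   10111011.01011111.01011001.11100011
Mask: 11111111.11100000.00000000.00000000
AND operation:
Net:  10111011.01000000.00000000.00000000
Network: 187.64.0.0/11


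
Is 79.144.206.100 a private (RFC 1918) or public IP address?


RFC 1918 private ranges:
  10.0.0.0/8 (10.0.0.0 - 10.255.255.255)
  172.16.0.0/12 (172.16.0.0 - 172.31.255.255)
  192.168.0.0/16 (192.168.0.0 - 192.168.255.255)
Public (not in any RFC 1918 range)


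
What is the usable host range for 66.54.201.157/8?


Network: 66.0.0.0
Broadcast: 66.255.255.255
First usable = network + 1
Last usable = broadcast - 1
Range: 66.0.0.1 to 66.255.255.254


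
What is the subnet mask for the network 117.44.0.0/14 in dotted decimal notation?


/14 means 14 network bits, 18 host bits
Binary: 11111111111111000000000000000000
Mask: 255.252.0.0


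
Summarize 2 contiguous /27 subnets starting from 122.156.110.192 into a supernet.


Original prefix: /27
Number of subnets: 2 = 2^1
New prefix = 27 - 1 = 26
Supernet: 122.156.110.192/26


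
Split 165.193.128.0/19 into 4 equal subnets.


New prefix = 19 + 2 = 21
Each subnet has 2048 addresses
  165.193.128.0/21
  165.193.136.0/21
  165.193.144.0/21
  165.193.152.0/21
Subnets: 165.193.128.0/21, 165.193.136.0/21, 165.193.144.0/21, 165.193.152.0/21


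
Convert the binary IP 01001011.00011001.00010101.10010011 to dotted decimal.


01001011 = 75
00011001 = 25
00010101 = 21
10010011 = 147
IP: 75.25.21.147


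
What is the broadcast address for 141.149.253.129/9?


Network: 141.128.0.0/9
Host bits = 23
Set all host bits to 1:
Broadcast: 141.255.255.255


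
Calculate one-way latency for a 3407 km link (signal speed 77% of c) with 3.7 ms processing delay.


Speed = 0.77 * 3e5 km/s = 231000 km/s
Propagation delay = 3407 / 231000 = 0.0147 s = 14.7489 ms
Processing delay = 3.7 ms
Total one-way latency = 18.4489 ms


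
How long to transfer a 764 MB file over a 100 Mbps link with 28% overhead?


Effective throughput = 100 * (1 - 28/100) = 72 Mbps
File size in Mb = 764 * 8 = 6112 Mb
Time = 6112 / 72
Time = 84.8889 seconds


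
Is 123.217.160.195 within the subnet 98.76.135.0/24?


Subnet network: 98.76.135.0
Test IP AND mask: 123.217.160.0
No, 123.217.160.195 is not in 98.76.135.0/24


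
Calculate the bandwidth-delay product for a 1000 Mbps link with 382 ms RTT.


BDP = bandwidth * RTT
= 1000 Mbps * 382 ms
= 1000 * 1e6 * 382 / 1000 bits
= 382000000 bits
= 47750000 bytes
= 46630.8594 KB
BDP = 382000000 bits (47750000 bytes)


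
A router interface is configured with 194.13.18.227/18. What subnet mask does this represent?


/18 means 18 network bits, 14 host bits
Binary: 11111111111111111100000000000000
Mask: 255.255.192.0


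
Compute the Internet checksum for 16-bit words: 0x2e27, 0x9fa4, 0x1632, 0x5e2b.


Sum all words (with carry folding):
+ 0x2e27 = 0x2e27
+ 0x9fa4 = 0xcdcb
+ 0x1632 = 0xe3fd
+ 0x5e2b = 0x4229
One's complement: ~0x4229
Checksum = 0xbdd6


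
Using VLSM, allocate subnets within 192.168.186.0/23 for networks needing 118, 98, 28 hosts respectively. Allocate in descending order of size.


118 hosts -> /25 (126 usable): 192.168.186.0/25
98 hosts -> /25 (126 usable): 192.168.186.128/25
28 hosts -> /27 (30 usable): 192.168.187.0/27
Allocation: 192.168.186.0/25 (118 hosts, 126 usable); 192.168.186.128/25 (98 hosts, 126 usable); 192.168.187.0/27 (28 hosts, 30 usable)


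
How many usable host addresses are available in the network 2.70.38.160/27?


Host bits = 32 - 27 = 5
Total addresses = 2^5 = 32
Usable = total - 2 (network and broadcast)
Usable hosts: 30


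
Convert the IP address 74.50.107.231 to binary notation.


74 = 01001010
50 = 00110010
107 = 01101011
231 = 11100111
Binary: 01001010.00110010.01101011.11100111


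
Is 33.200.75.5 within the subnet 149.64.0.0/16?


Subnet network: 149.64.0.0
Test IP AND mask: 33.200.0.0
No, 33.200.75.5 is not in 149.64.0.0/16


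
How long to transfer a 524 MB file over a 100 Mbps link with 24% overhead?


Effective throughput = 100 * (1 - 24/100) = 76 Mbps
File size in Mb = 524 * 8 = 4192 Mb
Time = 4192 / 76
Time = 55.1579 seconds


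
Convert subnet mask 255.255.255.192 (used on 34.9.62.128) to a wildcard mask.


Subnet mask: 255.255.255.192
Wildcard = 255.255.255.255 - subnet mask
255 - 255 = 0
255 - 255 = 0
255 - 255 = 0
255 - 192 = 63
Wildcard: 0.0.0.63


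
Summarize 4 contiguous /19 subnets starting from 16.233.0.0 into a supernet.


Original prefix: /19
Number of subnets: 4 = 2^2
New prefix = 19 - 2 = 17
Supernet: 16.233.0.0/17


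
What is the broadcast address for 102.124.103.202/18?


Network: 102.124.64.0/18
Host bits = 14
Set all host bits to 1:
Broadcast: 102.124.127.255


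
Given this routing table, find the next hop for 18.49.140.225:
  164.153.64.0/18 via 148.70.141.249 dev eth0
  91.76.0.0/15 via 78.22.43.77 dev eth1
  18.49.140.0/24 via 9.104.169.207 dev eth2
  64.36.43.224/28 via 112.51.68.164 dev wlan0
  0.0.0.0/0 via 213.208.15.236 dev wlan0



Longest prefix match for 18.49.140.225:
  /18 164.153.64.0: no
  /15 91.76.0.0: no
  /24 18.49.140.0: MATCH
  /28 64.36.43.224: no
  /0 0.0.0.0: MATCH
Selected: next-hop 9.104.169.207 via eth2 (matched /24)


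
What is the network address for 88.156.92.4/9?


IP:   01011000.10011100.01011100.00000100
Mask: 11111111.10000000.00000000.00000000
AND operation:
Net:  01011000.10000000.00000000.00000000
Network: 88.128.0.0/9


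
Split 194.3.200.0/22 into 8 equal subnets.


New prefix = 22 + 3 = 25
Each subnet has 128 addresses
  194.3.200.0/25
  194.3.200.128/25
  194.3.201.0/25
  194.3.201.128/25
  194.3.202.0/25
  194.3.202.128/25
  194.3.203.0/25
  194.3.203.128/25
Subnets: 194.3.200.0/25, 194.3.200.128/25, 194.3.201.0/25, 194.3.201.128/25, 194.3.202.0/25, 194.3.202.128/25, 194.3.203.0/25, 194.3.203.128/25


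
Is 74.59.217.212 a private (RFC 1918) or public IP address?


RFC 1918 private ranges:
  10.0.0.0/8 (10.0.0.0 - 10.255.255.255)
  172.16.0.0/12 (172.16.0.0 - 172.31.255.255)
  192.168.0.0/16 (192.168.0.0 - 192.168.255.255)
Public (not in any RFC 1918 range)


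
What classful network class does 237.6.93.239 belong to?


First octet: 237
Binary: 11101101
1110xxxx -> Class D (224-239)
Class D (multicast), default mask N/A


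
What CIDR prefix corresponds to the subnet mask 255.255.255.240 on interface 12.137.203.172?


Binary: 11111111.11111111.11111111.11110000
Count leading 1s
Prefix: /28


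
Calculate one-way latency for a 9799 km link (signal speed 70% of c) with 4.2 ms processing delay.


Speed = 0.7 * 3e5 km/s = 210000 km/s
Propagation delay = 9799 / 210000 = 0.0467 s = 46.6619 ms
Processing delay = 4.2 ms
Total one-way latency = 50.8619 ms


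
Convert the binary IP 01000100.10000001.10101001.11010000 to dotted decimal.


01000100 = 68
10000001 = 129
10101001 = 169
11010000 = 208
IP: 68.129.169.208


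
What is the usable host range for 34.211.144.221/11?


Network: 34.192.0.0
Broadcast: 34.223.255.255
First usable = network + 1
Last usable = broadcast - 1
Range: 34.192.0.1 to 34.223.255.254


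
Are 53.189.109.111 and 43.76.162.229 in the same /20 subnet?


Mask: 255.255.240.0
53.189.109.111 AND mask = 53.189.96.0
43.76.162.229 AND mask = 43.76.160.0
No, different subnets (53.189.96.0 vs 43.76.160.0)


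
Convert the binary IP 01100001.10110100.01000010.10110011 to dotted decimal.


01100001 = 97
10110100 = 180
01000010 = 66
10110011 = 179
IP: 97.180.66.179


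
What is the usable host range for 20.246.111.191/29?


Network: 20.246.111.184
Broadcast: 20.246.111.191
First usable = network + 1
Last usable = broadcast - 1
Range: 20.246.111.185 to 20.246.111.190


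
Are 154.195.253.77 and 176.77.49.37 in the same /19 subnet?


Mask: 255.255.224.0
154.195.253.77 AND mask = 154.195.224.0
176.77.49.37 AND mask = 176.77.32.0
No, different subnets (154.195.224.0 vs 176.77.32.0)


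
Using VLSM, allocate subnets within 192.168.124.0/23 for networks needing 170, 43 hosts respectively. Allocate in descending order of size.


170 hosts -> /24 (254 usable): 192.168.124.0/24
43 hosts -> /26 (62 usable): 192.168.125.0/26
Allocation: 192.168.124.0/24 (170 hosts, 254 usable); 192.168.125.0/26 (43 hosts, 62 usable)


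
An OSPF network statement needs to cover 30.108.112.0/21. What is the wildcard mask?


Subnet mask: 255.255.248.0
Wildcard = 255.255.255.255 - subnet mask
255 - 255 = 0
255 - 255 = 0
255 - 248 = 7
255 - 0 = 255
Wildcard: 0.0.7.255


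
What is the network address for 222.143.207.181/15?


IP:   11011110.10001111.11001111.10110101
Mask: 11111111.11111110.00000000.00000000
AND operation:
Net:  11011110.10001110.00000000.00000000
Network: 222.142.0.0/15


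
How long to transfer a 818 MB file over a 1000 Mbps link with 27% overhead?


Effective throughput = 1000 * (1 - 27/100) = 730 Mbps
File size in Mb = 818 * 8 = 6544 Mb
Time = 6544 / 730
Time = 8.9644 seconds


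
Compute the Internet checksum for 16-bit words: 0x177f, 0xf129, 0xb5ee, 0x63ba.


Sum all words (with carry folding):
+ 0x177f = 0x177f
+ 0xf129 = 0x08a9
+ 0xb5ee = 0xbe97
+ 0x63ba = 0x2252
One's complement: ~0x2252
Checksum = 0xddad


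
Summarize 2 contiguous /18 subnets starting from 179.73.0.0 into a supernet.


Original prefix: /18
Number of subnets: 2 = 2^1
New prefix = 18 - 1 = 17
Supernet: 179.73.0.0/17


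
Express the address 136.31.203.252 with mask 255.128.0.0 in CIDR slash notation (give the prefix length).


Binary: 11111111.10000000.00000000.00000000
Count leading 1s
Prefix: /9


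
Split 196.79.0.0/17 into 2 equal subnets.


New prefix = 17 + 1 = 18
Each subnet has 16384 addresses
  196.79.0.0/18
  196.79.64.0/18
Subnets: 196.79.0.0/18, 196.79.64.0/18


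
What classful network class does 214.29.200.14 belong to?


First octet: 214
Binary: 11010110
110xxxxx -> Class C (192-223)
Class C, default mask 255.255.255.0 (/24)


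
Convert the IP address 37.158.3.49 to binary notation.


37 = 00100101
158 = 10011110
3 = 00000011
49 = 00110001
Binary: 00100101.10011110.00000011.00110001


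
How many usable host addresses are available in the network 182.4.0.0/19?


Host bits = 32 - 19 = 13
Total addresses = 2^13 = 8192
Usable = total - 2 (network and broadcast)
Usable hosts: 8190


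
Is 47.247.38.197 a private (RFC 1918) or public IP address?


RFC 1918 private ranges:
  10.0.0.0/8 (10.0.0.0 - 10.255.255.255)
  172.16.0.0/12 (172.16.0.0 - 172.31.255.255)
  192.168.0.0/16 (192.168.0.0 - 192.168.255.255)
Public (not in any RFC 1918 range)


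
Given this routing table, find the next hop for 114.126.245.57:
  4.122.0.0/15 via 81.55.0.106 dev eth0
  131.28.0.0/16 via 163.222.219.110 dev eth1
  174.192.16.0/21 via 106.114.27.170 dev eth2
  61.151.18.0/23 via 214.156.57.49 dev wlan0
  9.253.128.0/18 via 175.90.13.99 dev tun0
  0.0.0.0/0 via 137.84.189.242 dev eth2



Longest prefix match for 114.126.245.57:
  /15 4.122.0.0: no
  /16 131.28.0.0: no
  /21 174.192.16.0: no
  /23 61.151.18.0: no
  /18 9.253.128.0: no
  /0 0.0.0.0: MATCH
Selected: next-hop 137.84.189.242 via eth2 (matched /0)


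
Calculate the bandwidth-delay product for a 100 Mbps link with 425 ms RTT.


BDP = bandwidth * RTT
= 100 Mbps * 425 ms
= 100 * 1e6 * 425 / 1000 bits
= 42500000 bits
= 5312500 bytes
= 5187.9883 KB
BDP = 42500000 bits (5312500 bytes)


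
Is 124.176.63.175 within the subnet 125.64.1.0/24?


Subnet network: 125.64.1.0
Test IP AND mask: 124.176.63.0
No, 124.176.63.175 is not in 125.64.1.0/24


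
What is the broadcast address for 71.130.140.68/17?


Network: 71.130.128.0/17
Host bits = 15
Set all host bits to 1:
Broadcast: 71.130.255.255


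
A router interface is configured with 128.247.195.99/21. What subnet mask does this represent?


/21 means 21 network bits, 11 host bits
Binary: 11111111111111111111100000000000
Mask: 255.255.248.0


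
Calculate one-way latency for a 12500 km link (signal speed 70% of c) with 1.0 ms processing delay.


Speed = 0.7 * 3e5 km/s = 210000 km/s
Propagation delay = 12500 / 210000 = 0.0595 s = 59.5238 ms
Processing delay = 1.0 ms
Total one-way latency = 60.5238 ms


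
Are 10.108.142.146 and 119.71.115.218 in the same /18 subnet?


Mask: 255.255.192.0
10.108.142.146 AND mask = 10.108.128.0
119.71.115.218 AND mask = 119.71.64.0
No, different subnets (10.108.128.0 vs 119.71.64.0)


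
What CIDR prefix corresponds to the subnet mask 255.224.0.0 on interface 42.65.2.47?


Binary: 11111111.11100000.00000000.00000000
Count leading 1s
Prefix: /11


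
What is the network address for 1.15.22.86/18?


IP:   00000001.00001111.00010110.01010110
Mask: 11111111.11111111.11000000.00000000
AND operation:
Net:  00000001.00001111.00000000.00000000
Network: 1.15.0.0/18


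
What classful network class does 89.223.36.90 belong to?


First octet: 89
Binary: 01011001
0xxxxxxx -> Class A (1-126)
Class A, default mask 255.0.0.0 (/8)


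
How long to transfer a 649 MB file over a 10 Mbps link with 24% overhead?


Effective throughput = 10 * (1 - 24/100) = 7.6 Mbps
File size in Mb = 649 * 8 = 5192 Mb
Time = 5192 / 7.6
Time = 683.1579 seconds


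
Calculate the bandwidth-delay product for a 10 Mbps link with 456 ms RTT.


BDP = bandwidth * RTT
= 10 Mbps * 456 ms
= 10 * 1e6 * 456 / 1000 bits
= 4560000 bits
= 570000 bytes
= 556.6406 KB
BDP = 4560000 bits (570000 bytes)


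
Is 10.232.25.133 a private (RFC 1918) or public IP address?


RFC 1918 private ranges:
  10.0.0.0/8 (10.0.0.0 - 10.255.255.255)
  172.16.0.0/12 (172.16.0.0 - 172.31.255.255)
  192.168.0.0/16 (192.168.0.0 - 192.168.255.255)
Private (in 10.0.0.0/8)


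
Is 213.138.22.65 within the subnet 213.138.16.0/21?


Subnet network: 213.138.16.0
Test IP AND mask: 213.138.16.0
Yes, 213.138.22.65 is in 213.138.16.0/21


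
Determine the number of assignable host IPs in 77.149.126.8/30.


Host bits = 32 - 30 = 2
Total addresses = 2^2 = 4
Usable = total - 2 (network and broadcast)
Usable hosts: 2


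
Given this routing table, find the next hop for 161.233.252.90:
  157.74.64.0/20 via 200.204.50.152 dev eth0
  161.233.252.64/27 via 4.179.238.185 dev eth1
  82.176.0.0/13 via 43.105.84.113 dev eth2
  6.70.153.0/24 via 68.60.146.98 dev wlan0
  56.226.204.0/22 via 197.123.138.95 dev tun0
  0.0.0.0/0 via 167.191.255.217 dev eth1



Longest prefix match for 161.233.252.90:
  /20 157.74.64.0: no
  /27 161.233.252.64: MATCH
  /13 82.176.0.0: no
  /24 6.70.153.0: no
  /22 56.226.204.0: no
  /0 0.0.0.0: MATCH
Selected: next-hop 4.179.238.185 via eth1 (matched /27)


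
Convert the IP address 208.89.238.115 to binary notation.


208 = 11010000
89 = 01011001
238 = 11101110
115 = 01110011
Binary: 11010000.01011001.11101110.01110011


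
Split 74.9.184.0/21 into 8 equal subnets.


New prefix = 21 + 3 = 24
Each subnet has 256 addresses
  74.9.184.0/24
  74.9.185.0/24
  74.9.186.0/24
  74.9.187.0/24
  74.9.188.0/24
  74.9.189.0/24
  74.9.190.0/24
  74.9.191.0/24
Subnets: 74.9.184.0/24, 74.9.185.0/24, 74.9.186.0/24, 74.9.187.0/24, 74.9.188.0/24, 74.9.189.0/24, 74.9.190.0/24, 74.9.191.0/24


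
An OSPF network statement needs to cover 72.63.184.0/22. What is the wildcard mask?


Subnet mask: 255.255.252.0
Wildcard = 255.255.255.255 - subnet mask
255 - 255 = 0
255 - 255 = 0
255 - 252 = 3
255 - 0 = 255
Wildcard: 0.0.3.255


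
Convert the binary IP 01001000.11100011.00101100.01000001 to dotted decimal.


01001000 = 72
11100011 = 227
00101100 = 44
01000001 = 65
IP: 72.227.44.65


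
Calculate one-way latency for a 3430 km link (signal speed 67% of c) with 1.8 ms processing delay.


Speed = 0.67 * 3e5 km/s = 201000 km/s
Propagation delay = 3430 / 201000 = 0.0171 s = 17.0647 ms
Processing delay = 1.8 ms
Total one-way latency = 18.8647 ms


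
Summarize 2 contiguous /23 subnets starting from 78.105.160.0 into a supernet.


Original prefix: /23
Number of subnets: 2 = 2^1
New prefix = 23 - 1 = 22
Supernet: 78.105.160.0/22


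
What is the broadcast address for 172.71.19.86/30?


Network: 172.71.19.84/30
Host bits = 2
Set all host bits to 1:
Broadcast: 172.71.19.87


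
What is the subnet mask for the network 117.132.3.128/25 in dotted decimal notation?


/25 means 25 network bits, 7 host bits
Binary: 11111111111111111111111110000000
Mask: 255.255.255.128


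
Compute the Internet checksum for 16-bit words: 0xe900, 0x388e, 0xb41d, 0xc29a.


Sum all words (with carry folding):
+ 0xe900 = 0xe900
+ 0x388e = 0x218f
+ 0xb41d = 0xd5ac
+ 0xc29a = 0x9847
One's complement: ~0x9847
Checksum = 0x67b8


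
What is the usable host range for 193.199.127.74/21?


Network: 193.199.120.0
Broadcast: 193.199.127.255
First usable = network + 1
Last usable = broadcast - 1
Range: 193.199.120.1 to 193.199.127.254


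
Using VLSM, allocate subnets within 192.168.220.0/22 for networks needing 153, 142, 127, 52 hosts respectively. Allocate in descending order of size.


153 hosts -> /24 (254 usable): 192.168.220.0/24
142 hosts -> /24 (254 usable): 192.168.221.0/24
127 hosts -> /24 (254 usable): 192.168.222.0/24
52 hosts -> /26 (62 usable): 192.168.223.0/26
Allocation: 192.168.220.0/24 (153 hosts, 254 usable); 192.168.221.0/24 (142 hosts, 254 usable); 192.168.222.0/24 (127 hosts, 254 usable); 192.168.223.0/26 (52 hosts, 62 usable)


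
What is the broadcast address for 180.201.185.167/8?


Network: 180.0.0.0/8
Host bits = 24
Set all host bits to 1:
Broadcast: 180.255.255.255


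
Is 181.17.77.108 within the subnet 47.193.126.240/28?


Subnet network: 47.193.126.240
Test IP AND mask: 181.17.77.96
No, 181.17.77.108 is not in 47.193.126.240/28


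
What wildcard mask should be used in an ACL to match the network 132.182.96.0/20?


Subnet mask: 255.255.240.0
Wildcard = 255.255.255.255 - subnet mask
255 - 255 = 0
255 - 255 = 0
255 - 240 = 15
255 - 0 = 255
Wildcard: 0.0.15.255


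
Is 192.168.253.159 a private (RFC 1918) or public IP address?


RFC 1918 private ranges:
  10.0.0.0/8 (10.0.0.0 - 10.255.255.255)
  172.16.0.0/12 (172.16.0.0 - 172.31.255.255)
  192.168.0.0/16 (192.168.0.0 - 192.168.255.255)
Private (in 192.168.0.0/16)


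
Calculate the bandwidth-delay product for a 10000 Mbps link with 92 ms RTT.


BDP = bandwidth * RTT
= 10000 Mbps * 92 ms
= 10000 * 1e6 * 92 / 1000 bits
= 920000000 bits
= 115000000 bytes
= 112304.6875 KB
BDP = 920000000 bits (115000000 bytes)


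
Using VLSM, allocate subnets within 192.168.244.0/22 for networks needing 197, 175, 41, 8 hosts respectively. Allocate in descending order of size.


197 hosts -> /24 (254 usable): 192.168.244.0/24
175 hosts -> /24 (254 usable): 192.168.245.0/24
41 hosts -> /26 (62 usable): 192.168.246.0/26
8 hosts -> /28 (14 usable): 192.168.246.64/28
Allocation: 192.168.244.0/24 (197 hosts, 254 usable); 192.168.245.0/24 (175 hosts, 254 usable); 192.168.246.0/26 (41 hosts, 62 usable); 192.168.246.64/28 (8 hosts, 14 usable)


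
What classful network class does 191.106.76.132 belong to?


First octet: 191
Binary: 10111111
10xxxxxx -> Class B (128-191)
Class B, default mask 255.255.0.0 (/16)


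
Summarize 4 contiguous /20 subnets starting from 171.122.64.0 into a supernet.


Original prefix: /20
Number of subnets: 4 = 2^2
New prefix = 20 - 2 = 18
Supernet: 171.122.64.0/18


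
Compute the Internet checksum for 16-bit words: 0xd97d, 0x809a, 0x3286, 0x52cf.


Sum all words (with carry folding):
+ 0xd97d = 0xd97d
+ 0x809a = 0x5a18
+ 0x3286 = 0x8c9e
+ 0x52cf = 0xdf6d
One's complement: ~0xdf6d
Checksum = 0x2092


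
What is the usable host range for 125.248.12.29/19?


Network: 125.248.0.0
Broadcast: 125.248.31.255
First usable = network + 1
Last usable = broadcast - 1
Range: 125.248.0.1 to 125.248.31.254


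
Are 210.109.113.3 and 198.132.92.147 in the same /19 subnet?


Mask: 255.255.224.0
210.109.113.3 AND mask = 210.109.96.0
198.132.92.147 AND mask = 198.132.64.0
No, different subnets (210.109.96.0 vs 198.132.64.0)


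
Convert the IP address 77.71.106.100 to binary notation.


77 = 01001101
71 = 01000111
106 = 01101010
100 = 01100100
Binary: 01001101.01000111.01101010.01100100


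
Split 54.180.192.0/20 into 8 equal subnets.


New prefix = 20 + 3 = 23
Each subnet has 512 addresses
  54.180.192.0/23
  54.180.194.0/23
  54.180.196.0/23
  54.180.198.0/23
  54.180.200.0/23
  54.180.202.0/23
  54.180.204.0/23
  54.180.206.0/23
Subnets: 54.180.192.0/23, 54.180.194.0/23, 54.180.196.0/23, 54.180.198.0/23, 54.180.200.0/23, 54.180.202.0/23, 54.180.204.0/23, 54.180.206.0/23


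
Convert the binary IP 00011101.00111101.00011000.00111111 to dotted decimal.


00011101 = 29
00111101 = 61
00011000 = 24
00111111 = 63
IP: 29.61.24.63


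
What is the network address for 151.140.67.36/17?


IP:   10010111.10001100.01000011.00100100
Mask: 11111111.11111111.10000000.00000000
AND operation:
Net:  10010111.10001100.00000000.00000000
Network: 151.140.0.0/17


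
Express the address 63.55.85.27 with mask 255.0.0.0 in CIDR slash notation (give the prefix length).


Binary: 11111111.00000000.00000000.00000000
Count leading 1s
Prefix: /8


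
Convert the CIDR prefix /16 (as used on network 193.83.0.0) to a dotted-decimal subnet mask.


/16 means 16 network bits, 16 host bits
Binary: 11111111111111110000000000000000
Mask: 255.255.0.0


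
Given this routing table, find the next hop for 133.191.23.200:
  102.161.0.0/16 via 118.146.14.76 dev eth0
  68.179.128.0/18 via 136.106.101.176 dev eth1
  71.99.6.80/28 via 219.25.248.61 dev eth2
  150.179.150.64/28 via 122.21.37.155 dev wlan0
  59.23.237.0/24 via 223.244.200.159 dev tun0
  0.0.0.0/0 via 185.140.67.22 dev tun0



Longest prefix match for 133.191.23.200:
  /16 102.161.0.0: no
  /18 68.179.128.0: no
  /28 71.99.6.80: no
  /28 150.179.150.64: no
  /24 59.23.237.0: no
  /0 0.0.0.0: MATCH
Selected: next-hop 185.140.67.22 via tun0 (matched /0)


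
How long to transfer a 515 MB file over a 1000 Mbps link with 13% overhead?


Effective throughput = 1000 * (1 - 13/100) = 870 Mbps
File size in Mb = 515 * 8 = 4120 Mb
Time = 4120 / 870
Time = 4.7356 seconds


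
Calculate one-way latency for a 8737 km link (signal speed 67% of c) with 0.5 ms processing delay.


Speed = 0.67 * 3e5 km/s = 201000 km/s
Propagation delay = 8737 / 201000 = 0.0435 s = 43.4677 ms
Processing delay = 0.5 ms
Total one-way latency = 43.9677 ms


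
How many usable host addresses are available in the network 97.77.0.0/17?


Host bits = 32 - 17 = 15
Total addresses = 2^15 = 32768
Usable = total - 2 (network and broadcast)
Usable hosts: 32766
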